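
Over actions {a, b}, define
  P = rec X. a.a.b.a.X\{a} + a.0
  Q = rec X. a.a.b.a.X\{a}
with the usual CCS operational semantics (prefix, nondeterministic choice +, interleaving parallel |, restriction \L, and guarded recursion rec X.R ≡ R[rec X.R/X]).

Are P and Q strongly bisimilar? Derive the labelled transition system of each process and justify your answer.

NO

Reachable graph of P (6 states):
  m0 = rec X. a.a.b.a.X\{a} + a.0 :: --a--▸ m1, --a--▸ m2
  m1 = 0 :: ·
  m2 = a.b.a.(rec X. a.a.b.a.X\{a} + a.0)\{a} :: --a--▸ m3
  m3 = b.a.(rec X. a.a.b.a.X\{a} + a.0)\{a} :: --b--▸ m4
  m4 = a.(rec X. a.a.b.a.X\{a} + a.0)\{a} :: --a--▸ m5
  m5 = (rec X. a.a.b.a.X\{a} + a.0)\{a} :: ·
Reachable graph of Q (5 states):
  n0 = rec X. a.a.b.a.X\{a} :: --a--▸ n1
  n1 = a.b.a.(rec X. a.a.b.a.X\{a})\{a} :: --a--▸ n2
  n2 = b.a.(rec X. a.a.b.a.X\{a})\{a} :: --b--▸ n3
  n3 = a.(rec X. a.a.b.a.X\{a})\{a} :: --a--▸ n4
  n4 = (rec X. a.a.b.a.X\{a})\{a} :: ·
Bisimilarity quotient blocks:
  B0 = {m0}
  B1 = {m1, m5, n4}
  B2 = {m2, n1}
  B3 = {m3, n2}
  B4 = {m4, n3}
  B5 = {n0}
m0 ∈ B0, n0 ∈ B5 → different blocks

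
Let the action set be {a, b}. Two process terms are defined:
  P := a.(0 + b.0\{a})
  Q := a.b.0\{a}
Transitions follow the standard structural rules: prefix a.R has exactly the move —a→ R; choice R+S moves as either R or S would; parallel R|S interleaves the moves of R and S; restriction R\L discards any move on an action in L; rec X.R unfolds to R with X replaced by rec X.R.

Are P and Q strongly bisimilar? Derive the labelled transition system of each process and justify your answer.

P's transition system — 3 states:
  s0 = a.(0 + b.0\{a}) has moves =a=> s1
  s1 = 0 + b.0\{a} has moves =b=> s2
  s2 = 0\{a} has moves deadlocked
Q's transition system — 3 states:
  t0 = a.b.0\{a} has moves =a=> t1
  t1 = b.0\{a} has moves =b=> t2
  t2 = 0\{a} has moves deadlocked
Bisimilarity quotient blocks:
  B0 = {s0, t0}
  B1 = {s1, t1}
  B2 = {s2, t2}
s0 ∈ B0, t0 ∈ B0 → same block

P ~ Q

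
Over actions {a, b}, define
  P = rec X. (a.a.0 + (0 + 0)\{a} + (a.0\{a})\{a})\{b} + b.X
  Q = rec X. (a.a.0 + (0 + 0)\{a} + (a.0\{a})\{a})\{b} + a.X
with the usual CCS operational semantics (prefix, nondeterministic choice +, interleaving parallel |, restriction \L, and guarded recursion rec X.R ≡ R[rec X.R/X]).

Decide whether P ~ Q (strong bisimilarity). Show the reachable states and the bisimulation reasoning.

NO

P's transition system — 3 states:
  p0 = rec X. (a.a.0 + (0 + 0)\{a} + (a.0\{a})\{a})\{b} + b.X ⊢ ··a··> p1, ··b··> p0
  p1 = (a.0)\{b} ⊢ ··a··> p2
  p2 = 0\{b} ⊢ stopped
Q's transition system — 3 states:
  q0 = rec X. (a.a.0 + (0 + 0)\{a} + (a.0\{a})\{a})\{b} + a.X ⊢ ··a··> q0, ··a··> q1
  q1 = (a.0)\{b} ⊢ ··a··> q2
  q2 = 0\{b} ⊢ stopped
Bisimilarity quotient blocks:
  B0 = {p0}
  B1 = {p1, q1}
  B2 = {p2, q2}
  B3 = {q0}
p0 ∈ B0, q0 ∈ B3 → different blocks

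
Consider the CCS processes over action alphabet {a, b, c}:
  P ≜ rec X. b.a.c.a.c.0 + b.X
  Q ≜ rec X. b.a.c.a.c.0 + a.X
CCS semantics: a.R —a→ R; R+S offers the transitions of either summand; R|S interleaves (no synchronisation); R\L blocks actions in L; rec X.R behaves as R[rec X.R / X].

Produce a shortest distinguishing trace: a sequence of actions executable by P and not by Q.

bb

P's transition system — 6 states:
  m0 = rec X. b.a.c.a.c.0 + b.X :: ··b··> m0, ··b··> m1
  m1 = a.c.a.c.0 :: ··a··> m2
  m2 = c.a.c.0 :: ··c··> m3
  m3 = a.c.0 :: ··a··> m4
  m4 = c.0 :: ··c··> m5
  m5 = 0 :: (no moves)
Q's transition system — 6 states:
  n0 = rec X. b.a.c.a.c.0 + a.X :: ··a··> n0, ··b··> n1
  n1 = a.c.a.c.0 :: ··a··> n2
  n2 = c.a.c.0 :: ··c··> n3
  n3 = a.c.0 :: ··a··> n4
  n4 = c.0 :: ··c··> n5
  n5 = 0 :: (no moves)
Executing bb from P (initial set {m0}):
  [1] b ⇒ {m0, m1}
  [2] b ⇒ {m0, m1}
  P completes σ.
Executing bb from Q (initial set {n0}):
  [1] b ⇒ {n1}
  [2] b ⇒ ∅  — Q cannot continue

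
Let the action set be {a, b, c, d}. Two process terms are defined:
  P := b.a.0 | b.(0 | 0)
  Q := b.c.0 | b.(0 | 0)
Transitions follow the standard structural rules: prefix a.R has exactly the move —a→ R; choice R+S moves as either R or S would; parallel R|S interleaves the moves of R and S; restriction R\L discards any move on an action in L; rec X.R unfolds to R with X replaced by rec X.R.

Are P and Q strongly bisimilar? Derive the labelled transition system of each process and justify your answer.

NO

LTS(P): 6 reachable states
  p0 = b.a.0 | b.(0 | 0) → =b=> p1, =b=> p2
  p1 = a.0 | b.(0 | 0) → =a=> p3, =b=> p4
  p2 = b.a.0 | (0 | 0) → =b=> p4
  p3 = 0 | b.(0 | 0) → =b=> p5
  p4 = a.0 | (0 | 0) → =a=> p5
  p5 = 0 | (0 | 0) → deadlocked
LTS(Q): 6 reachable states
  q0 = b.c.0 | b.(0 | 0) → =b=> q1, =b=> q2
  q1 = b.c.0 | (0 | 0) → =b=> q3
  q2 = c.0 | b.(0 | 0) → =b=> q3, =c=> q4
  q3 = c.0 | (0 | 0) → =c=> q5
  q4 = 0 | b.(0 | 0) → =b=> q5
  q5 = 0 | (0 | 0) → deadlocked
Coarsest stable partition (strong bisimilarity classes):
  B0 = {p0}
  B1 = {p1}
  B2 = {p3, q4}
  B3 = {p5, q5}
  B4 = {p4}
  B5 = {p2}
  B6 = {q0}
  B7 = {q2}
  B8 = {q3}
  B9 = {q1}
p0 ∈ B0, q0 ∈ B6 → different blocks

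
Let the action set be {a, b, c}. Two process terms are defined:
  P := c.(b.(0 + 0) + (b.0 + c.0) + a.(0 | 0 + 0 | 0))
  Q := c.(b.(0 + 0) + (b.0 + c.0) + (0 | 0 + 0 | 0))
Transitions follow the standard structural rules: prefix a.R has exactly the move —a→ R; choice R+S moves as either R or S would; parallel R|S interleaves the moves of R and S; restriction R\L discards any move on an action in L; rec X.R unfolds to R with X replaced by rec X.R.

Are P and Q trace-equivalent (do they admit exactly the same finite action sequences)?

Reachable graph of P (5 states):
  p0 = c.(b.(0 + 0) + (b.0 + c.0) + a.(0 | 0 + 0 | 0)) | ··c··> p1
  p1 = b.(0 + 0) + (b.0 + c.0) + a.(0 | 0 + 0 | 0) | ··a··> p2, ··b··> p3, ··b··> p4, ··c··> p3
  p2 = 0 | 0 + 0 | 0 | ·
  p3 = 0 | ·
  p4 = 0 + 0 | ·
Reachable graph of Q (4 states):
  q0 = c.(b.(0 + 0) + (b.0 + c.0) + (0 | 0 + 0 | 0)) | ··c··> q1
  q1 = b.(0 + 0) + (b.0 + c.0) + (0 | 0 + 0 | 0) | ··b··> q2, ··b··> q3, ··c··> q2
  q2 = 0 | ·
  q3 = 0 + 0 | ·
Run σ = ⟨ca⟩ on P: start {p0}
  step 1 (c): {p1}
  step 2 (a): {p2}
  P completes σ.
Run σ = ⟨ca⟩ on Q: start {q0}
  step 1 (c): {q1}
  step 2 (a): ∅ (Q stuck)

traces(P) ≠ traces(Q) — witness ⟨ca⟩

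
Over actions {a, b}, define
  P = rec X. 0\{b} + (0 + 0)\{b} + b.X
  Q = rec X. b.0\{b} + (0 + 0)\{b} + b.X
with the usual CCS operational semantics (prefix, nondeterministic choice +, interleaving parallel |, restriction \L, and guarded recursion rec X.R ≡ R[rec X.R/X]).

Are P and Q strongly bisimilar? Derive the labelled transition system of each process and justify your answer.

P's transition system — 1 states:
  p0 = rec X. 0\{b} + (0 + 0)\{b} + b.X has moves ··b··> p0
Q's transition system — 2 states:
  q0 = rec X. b.0\{b} + (0 + 0)\{b} + b.X has moves ··b··> q0, ··b··> q1
  q1 = 0\{b} has moves stopped
Partition-refinement fixed point:
  B0 = {p0}
  B1 = {q0}
  B2 = {q1}
p0 ∈ B0, q0 ∈ B1 → different blocks

not bisimilar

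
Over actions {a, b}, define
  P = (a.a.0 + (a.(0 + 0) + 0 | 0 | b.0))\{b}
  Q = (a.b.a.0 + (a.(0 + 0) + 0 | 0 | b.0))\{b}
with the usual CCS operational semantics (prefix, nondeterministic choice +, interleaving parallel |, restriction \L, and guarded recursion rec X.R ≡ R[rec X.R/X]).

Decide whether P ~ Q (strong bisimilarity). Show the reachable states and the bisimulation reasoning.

NO

P's transition system — 4 states:
  s0 = (a.a.0 + (a.(0 + 0) + 0 | 0 | b.0))\{b} ⊢ =a=> s1, =a=> s2
  s1 = (0 + 0)\{b} ⊢ deadlocked
  s2 = (a.0)\{b} ⊢ =a=> s3
  s3 = 0\{b} ⊢ deadlocked
Q's transition system — 3 states:
  t0 = (a.b.a.0 + (a.(0 + 0) + 0 | 0 | b.0))\{b} ⊢ =a=> t1, =a=> t2
  t1 = (0 + 0)\{b} ⊢ deadlocked
  t2 = (b.a.0)\{b} ⊢ deadlocked
Partition-refinement fixed point:
  B0 = {s0}
  B1 = {s2, t0}
  B2 = {s1, s3, t1, t2}
s0 ∈ B0, t0 ∈ B1 → different blocks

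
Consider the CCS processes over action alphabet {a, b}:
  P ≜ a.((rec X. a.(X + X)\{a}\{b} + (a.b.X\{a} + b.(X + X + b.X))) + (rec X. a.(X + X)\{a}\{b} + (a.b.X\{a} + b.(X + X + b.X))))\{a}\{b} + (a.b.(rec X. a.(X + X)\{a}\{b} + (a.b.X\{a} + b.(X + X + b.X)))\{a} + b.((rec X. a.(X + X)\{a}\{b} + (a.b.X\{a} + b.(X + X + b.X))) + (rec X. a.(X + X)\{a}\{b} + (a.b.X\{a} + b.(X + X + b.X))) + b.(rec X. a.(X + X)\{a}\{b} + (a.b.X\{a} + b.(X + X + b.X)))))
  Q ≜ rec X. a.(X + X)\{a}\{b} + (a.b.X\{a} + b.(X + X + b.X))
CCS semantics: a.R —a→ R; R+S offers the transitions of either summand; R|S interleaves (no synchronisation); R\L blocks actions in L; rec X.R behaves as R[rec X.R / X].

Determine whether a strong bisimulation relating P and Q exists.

P's transition system — 7 states:
  m0 = a.((rec X. a.(X + X)\{a}\{b} + (a.b.X\{a} + b.(X + X + b.X))) + (rec X. a.(X + X)\{a}\{b} + (a.b.X\{a} + b.(X + X + b.X))))\{a}\{b} + (a.b.(rec X. a.(X + X)\{a}\{b} + (a.b.X\{a} + b.(X + X + b.X)))\{a} + b.((rec X. a.(X + X)\{a}\{b} + (a.b.X\{a} + b.(X + X + b.X))) + (rec X. a.(X + X)\{a}\{b} + (a.b.X\{a} + b.(X + X + b.X))) + b.(rec X. a.(X + X)\{a}\{b} + (a.b.X\{a} + b.(X + X + b.X))))) | —a→ m1, —a→ m2, —b→ m3
  m1 = ((rec X. a.(X + X)\{a}\{b} + (a.b.X\{a} + b.(X + X + b.X))) + (rec X. a.(X + X)\{a}\{b} + (a.b.X\{a} + b.(X + X + b.X))))\{a}\{b} | deadlocked
  m2 = b.(rec X. a.(X + X)\{a}\{b} + (a.b.X\{a} + b.(X + X + b.X)))\{a} | —b→ m4
  m3 = (rec X. a.(X + X)\{a}\{b} + (a.b.X\{a} + b.(X + X + b.X))) + (rec X. a.(X + X)\{a}\{b} + (a.b.X\{a} + b.(X + X + b.X))) + b.(rec X. a.(X + X)\{a}\{b} + (a.b.X\{a} + b.(X + X + b.X))) | —a→ m1, —a→ m2, —b→ m3, —b→ m5
  m4 = (rec X. a.(X + X)\{a}\{b} + (a.b.X\{a} + b.(X + X + b.X)))\{a} | —b→ m6
  m5 = rec X. a.(X + X)\{a}\{b} + (a.b.X\{a} + b.(X + X + b.X)) | —a→ m1, —a→ m2, —b→ m3
  m6 = ((rec X. a.(X + X)\{a}\{b} + (a.b.X\{a} + b.(X + X + b.X))) + (rec X. a.(X + X)\{a}\{b} + (a.b.X\{a} + b.(X + X + b.X))) + b.(rec X. a.(X + X)\{a}\{b} + (a.b.X\{a} + b.(X + X + b.X))))\{a} | —b→ m4, —b→ m6
Q's transition system — 6 states:
  n0 = rec X. a.(X + X)\{a}\{b} + (a.b.X\{a} + b.(X + X + b.X)) | —a→ n1, —a→ n2, —b→ n3
  n1 = ((rec X. a.(X + X)\{a}\{b} + (a.b.X\{a} + b.(X + X + b.X))) + (rec X. a.(X + X)\{a}\{b} + (a.b.X\{a} + b.(X + X + b.X))))\{a}\{b} | deadlocked
  n2 = b.(rec X. a.(X + X)\{a}\{b} + (a.b.X\{a} + b.(X + X + b.X)))\{a} | —b→ n4
  n3 = (rec X. a.(X + X)\{a}\{b} + (a.b.X\{a} + b.(X + X + b.X))) + (rec X. a.(X + X)\{a}\{b} + (a.b.X\{a} + b.(X + X + b.X))) + b.(rec X. a.(X + X)\{a}\{b} + (a.b.X\{a} + b.(X + X + b.X))) | —a→ n1, —a→ n2, —b→ n0, —b→ n3
  n4 = (rec X. a.(X + X)\{a}\{b} + (a.b.X\{a} + b.(X + X + b.X)))\{a} | —b→ n5
  n5 = ((rec X. a.(X + X)\{a}\{b} + (a.b.X\{a} + b.(X + X + b.X))) + (rec X. a.(X + X)\{a}\{b} + (a.b.X\{a} + b.(X + X + b.X))) + b.(rec X. a.(X + X)\{a}\{b} + (a.b.X\{a} + b.(X + X + b.X))))\{a} | —b→ n4, —b→ n5
Bisimilarity quotient blocks:
  B0 = {m0, m3, m5, n0, n3}
  B1 = {m1, n1}
  B2 = {m2, m4, m6, n2, n4, n5}
m0 ∈ B0, n0 ∈ B0 → same block

P ~ Q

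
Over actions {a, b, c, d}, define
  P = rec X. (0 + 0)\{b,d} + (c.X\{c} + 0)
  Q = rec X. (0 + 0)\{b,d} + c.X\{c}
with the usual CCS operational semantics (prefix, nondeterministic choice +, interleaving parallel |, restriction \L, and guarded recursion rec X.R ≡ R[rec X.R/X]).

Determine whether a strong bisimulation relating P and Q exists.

YES

LTS(P): 2 reachable states
  s0 = rec X. (0 + 0)\{b,d} + (c.X\{c} + 0) has moves -c-> s1
  s1 = (rec X. (0 + 0)\{b,d} + (c.X\{c} + 0))\{c} has moves ·
LTS(Q): 2 reachable states
  t0 = rec X. (0 + 0)\{b,d} + c.X\{c} has moves -c-> t1
  t1 = (rec X. (0 + 0)\{b,d} + c.X\{c})\{c} has moves ·
Coarsest stable partition (strong bisimilarity classes):
  B0 = {s0, t0}
  B1 = {s1, t1}
s0 ∈ B0, t0 ∈ B0 → same block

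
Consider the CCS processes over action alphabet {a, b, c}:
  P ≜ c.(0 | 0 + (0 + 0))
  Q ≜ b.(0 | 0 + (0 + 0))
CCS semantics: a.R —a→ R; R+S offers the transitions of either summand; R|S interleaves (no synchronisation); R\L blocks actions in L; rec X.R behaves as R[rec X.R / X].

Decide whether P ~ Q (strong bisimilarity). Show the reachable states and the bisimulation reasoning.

not bisimilar

P's transition system — 2 states:
  s0 = c.(0 | 0 + (0 + 0)) → ··c··> s1
  s1 = 0 | 0 + (0 + 0) → stopped
Q's transition system — 2 states:
  t0 = b.(0 | 0 + (0 + 0)) → ··b··> t1
  t1 = 0 | 0 + (0 + 0) → stopped
Coarsest stable partition (strong bisimilarity classes):
  B0 = {s0}
  B1 = {s1, t1}
  B2 = {t0}
s0 ∈ B0, t0 ∈ B2 → different blocks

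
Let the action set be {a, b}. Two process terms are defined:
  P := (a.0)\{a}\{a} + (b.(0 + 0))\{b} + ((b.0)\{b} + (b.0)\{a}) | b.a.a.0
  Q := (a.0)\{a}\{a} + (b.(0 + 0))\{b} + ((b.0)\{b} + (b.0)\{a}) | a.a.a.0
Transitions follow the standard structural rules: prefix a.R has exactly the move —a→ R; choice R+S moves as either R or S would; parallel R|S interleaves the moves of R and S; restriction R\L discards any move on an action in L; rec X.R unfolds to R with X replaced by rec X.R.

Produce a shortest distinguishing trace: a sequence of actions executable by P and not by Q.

bb

Reachable graph of P (8 states):
  m0 = (a.0)\{a}\{a} + (b.(0 + 0))\{b} + ((b.0)\{b} + (b.0)\{a}) | b.a.a.0 ⊢ —b→ m1, —b→ m2
  m1 = ((b.0)\{b} + (b.0)\{a}) | a.a.0 ⊢ —a→ m3, —b→ m4
  m2 = 0\{a} | b.a.a.0 ⊢ —b→ m4
  m3 = ((b.0)\{b} + (b.0)\{a}) | a.0 ⊢ —a→ m5, —b→ m6
  m4 = 0\{a} | a.a.0 ⊢ —a→ m6
  m5 = ((b.0)\{b} + (b.0)\{a}) | 0 ⊢ —b→ m7
  m6 = 0\{a} | a.0 ⊢ —a→ m7
  m7 = 0\{a} | 0 ⊢ stopped
Reachable graph of Q (8 states):
  n0 = (a.0)\{a}\{a} + (b.(0 + 0))\{b} + ((b.0)\{b} + (b.0)\{a}) | a.a.a.0 ⊢ —a→ n1, —b→ n2
  n1 = ((b.0)\{b} + (b.0)\{a}) | a.a.0 ⊢ —a→ n3, —b→ n4
  n2 = 0\{a} | a.a.a.0 ⊢ —a→ n4
  n3 = ((b.0)\{b} + (b.0)\{a}) | a.0 ⊢ —a→ n5, —b→ n6
  n4 = 0\{a} | a.a.0 ⊢ —a→ n6
  n5 = ((b.0)\{b} + (b.0)\{a}) | 0 ⊢ —b→ n7
  n6 = 0\{a} | a.0 ⊢ —a→ n7
  n7 = 0\{a} | 0 ⊢ stopped
Trace ⟨bb⟩ through P, begin at {m0}:
  [1] b ⇒ {m1, m2}
  [2] b ⇒ {m4}
  ✓ P
Trace ⟨bb⟩ through Q, begin at {n0}:
  [1] b ⇒ {n2}
  [2] b ⇒ ∅  — Q cannot continue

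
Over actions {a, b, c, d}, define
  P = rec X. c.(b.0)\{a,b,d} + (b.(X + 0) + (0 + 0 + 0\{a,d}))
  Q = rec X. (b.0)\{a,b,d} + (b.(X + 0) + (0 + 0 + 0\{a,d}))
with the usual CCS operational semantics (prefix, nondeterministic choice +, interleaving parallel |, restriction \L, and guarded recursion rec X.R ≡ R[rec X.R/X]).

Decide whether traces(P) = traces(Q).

P's transition system — 3 states:
  u0 = rec X. c.(b.0)\{a,b,d} + (b.(X + 0) + (0 + 0 + 0\{a,d})) | —b→ u1, —c→ u2
  u1 = (rec X. c.(b.0)\{a,b,d} + (b.(X + 0) + (0 + 0 + 0\{a,d}))) + 0 | —b→ u1, —c→ u2
  u2 = (b.0)\{a,b,d} | (no moves)
Q's transition system — 2 states:
  v0 = rec X. (b.0)\{a,b,d} + (b.(X + 0) + (0 + 0 + 0\{a,d})) | —b→ v1
  v1 = (rec X. (b.0)\{a,b,d} + (b.(X + 0) + (0 + 0 + 0\{a,d}))) + 0 | —b→ v1
Trace ⟨c⟩ through P, begin at {u0}:
  [1] c ⇒ {u2}
  P completes σ.
Trace ⟨c⟩ through Q, begin at {v0}:
  [1] c ⇒ ∅ (Q stuck)

trace-distinct — witness ⟨c⟩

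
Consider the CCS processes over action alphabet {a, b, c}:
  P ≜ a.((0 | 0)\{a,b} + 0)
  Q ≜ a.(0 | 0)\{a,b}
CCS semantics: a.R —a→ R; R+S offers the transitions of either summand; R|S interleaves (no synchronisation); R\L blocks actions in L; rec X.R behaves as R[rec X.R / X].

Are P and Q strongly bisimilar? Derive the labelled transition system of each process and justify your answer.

bisimilar

LTS(P): 2 reachable states
  p0 = a.((0 | 0)\{a,b} + 0) ⊢ =a=> p1
  p1 = (0 | 0)\{a,b} + 0 ⊢ ·
LTS(Q): 2 reachable states
  q0 = a.(0 | 0)\{a,b} ⊢ =a=> q1
  q1 = (0 | 0)\{a,b} ⊢ ·
Coarsest stable partition (strong bisimilarity classes):
  B0 = {p0, q0}
  B1 = {p1, q1}
p0 ∈ B0, q0 ∈ B0 → same block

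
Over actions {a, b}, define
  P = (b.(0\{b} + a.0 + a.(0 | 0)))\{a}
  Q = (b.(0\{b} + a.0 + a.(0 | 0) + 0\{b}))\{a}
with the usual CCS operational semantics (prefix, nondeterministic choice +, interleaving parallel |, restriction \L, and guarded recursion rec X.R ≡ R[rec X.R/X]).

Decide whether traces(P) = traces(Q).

trace-equivalent

P's transition system — 2 states:
  u0 = (b.(0\{b} + a.0 + a.(0 | 0)))\{a} :: -b-> u1
  u1 = (0\{b} + a.0 + a.(0 | 0))\{a} :: ·
Q's transition system — 2 states:
  v0 = (b.(0\{b} + a.0 + a.(0 | 0) + 0\{b}))\{a} :: -b-> v1
  v1 = (0\{b} + a.0 + a.(0 | 0) + 0\{b})\{a} :: ·
Bisimilarity quotient blocks:
  B0 = {u0, v0}
  B1 = {u1, v1}
u0 ∈ B0, v0 ∈ B0 → same block
Bisimilar ⇒ trace-equivalent.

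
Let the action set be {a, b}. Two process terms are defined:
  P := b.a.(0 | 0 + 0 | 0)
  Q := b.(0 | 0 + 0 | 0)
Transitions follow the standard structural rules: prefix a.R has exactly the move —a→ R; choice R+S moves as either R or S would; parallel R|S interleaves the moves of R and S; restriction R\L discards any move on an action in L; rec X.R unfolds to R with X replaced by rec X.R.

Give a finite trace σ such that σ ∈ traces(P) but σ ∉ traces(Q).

ba

Reachable graph of P (3 states):
  u0 = b.a.(0 | 0 + 0 | 0) :: —b→ u1
  u1 = a.(0 | 0 + 0 | 0) :: —a→ u2
  u2 = 0 | 0 + 0 | 0 :: ∅
Reachable graph of Q (2 states):
  v0 = b.(0 | 0 + 0 | 0) :: —b→ v1
  v1 = 0 | 0 + 0 | 0 :: ∅
Trace ⟨ba⟩ through P, begin at {u0}:
  after b @ step 1: {u1}
  after a @ step 2: {u2}
  ✓ P
Trace ⟨ba⟩ through Q, begin at {v0}:
  after b @ step 1: {v1}
  after a @ step 2: ∅ (Q stuck)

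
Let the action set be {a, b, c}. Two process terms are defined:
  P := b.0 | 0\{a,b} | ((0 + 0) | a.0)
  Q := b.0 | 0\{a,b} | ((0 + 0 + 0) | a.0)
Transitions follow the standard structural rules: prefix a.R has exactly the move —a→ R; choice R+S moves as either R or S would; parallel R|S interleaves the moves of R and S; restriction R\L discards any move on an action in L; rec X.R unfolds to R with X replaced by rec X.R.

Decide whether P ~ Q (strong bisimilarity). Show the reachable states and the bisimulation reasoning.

YES

P's transition system — 4 states:
  m0 = b.0 | 0\{a,b} | ((0 + 0) | a.0) → --a--▸ m1, --b--▸ m2
  m1 = b.0 | 0\{a,b} | ((0 + 0) | 0) → --b--▸ m3
  m2 = 0 | 0\{a,b} | ((0 + 0) | a.0) → --a--▸ m3
  m3 = 0 | 0\{a,b} | ((0 + 0) | 0) → ·
Q's transition system — 4 states:
  n0 = b.0 | 0\{a,b} | ((0 + 0 + 0) | a.0) → --a--▸ n1, --b--▸ n2
  n1 = b.0 | 0\{a,b} | ((0 + 0 + 0) | 0) → --b--▸ n3
  n2 = 0 | 0\{a,b} | ((0 + 0 + 0) | a.0) → --a--▸ n3
  n3 = 0 | 0\{a,b} | ((0 + 0 + 0) | 0) → ·
Bisimilarity quotient blocks:
  B0 = {m0, n0}
  B1 = {m2, n2}
  B2 = {m3, n3}
  B3 = {m1, n1}
m0 ∈ B0, n0 ∈ B0 → same block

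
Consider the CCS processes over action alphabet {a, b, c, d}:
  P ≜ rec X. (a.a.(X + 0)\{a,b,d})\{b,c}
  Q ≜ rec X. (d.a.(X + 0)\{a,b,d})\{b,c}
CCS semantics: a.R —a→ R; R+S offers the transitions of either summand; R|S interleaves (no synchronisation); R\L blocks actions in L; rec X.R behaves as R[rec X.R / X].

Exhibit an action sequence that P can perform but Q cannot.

a

LTS(P): 3 reachable states
  p0 = rec X. (a.a.(X + 0)\{a,b,d})\{b,c} ⊢ -a-> p1
  p1 = (a.((rec X. (a.a.(X + 0)\{a,b,d})\{b,c}) + 0)\{a,b,d})\{b,c} ⊢ -a-> p2
  p2 = ((rec X. (a.a.(X + 0)\{a,b,d})\{b,c}) + 0)\{a,b,d}\{b,c} ⊢ (no moves)
LTS(Q): 3 reachable states
  q0 = rec X. (d.a.(X + 0)\{a,b,d})\{b,c} ⊢ -d-> q1
  q1 = (a.((rec X. (d.a.(X + 0)\{a,b,d})\{b,c}) + 0)\{a,b,d})\{b,c} ⊢ -a-> q2
  q2 = ((rec X. (d.a.(X + 0)\{a,b,d})\{b,c}) + 0)\{a,b,d}\{b,c} ⊢ (no moves)
Executing a from P (initial set {p0}):
  [1] a ⇒ {p1}
  — P admits the full trace.
Executing a from Q (initial set {q0}):
  [1] a ⇒ no successor for Q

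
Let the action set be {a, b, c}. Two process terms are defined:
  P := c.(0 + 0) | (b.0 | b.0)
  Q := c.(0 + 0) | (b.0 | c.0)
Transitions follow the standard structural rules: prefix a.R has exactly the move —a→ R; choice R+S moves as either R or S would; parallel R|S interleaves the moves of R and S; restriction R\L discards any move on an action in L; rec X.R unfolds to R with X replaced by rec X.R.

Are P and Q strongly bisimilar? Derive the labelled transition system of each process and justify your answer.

not bisimilar

Reachable graph of P (8 states):
  s0 = c.(0 + 0) | (b.0 | b.0) → --b--▸ s1, --b--▸ s2, --c--▸ s3
  s1 = c.(0 + 0) | (0 | b.0) → --b--▸ s4, --c--▸ s5
  s2 = c.(0 + 0) | (b.0 | 0) → --b--▸ s4, --c--▸ s6
  s3 = (0 + 0) | (b.0 | b.0) → --b--▸ s5, --b--▸ s6
  s4 = c.(0 + 0) | (0 | 0) → --c--▸ s7
  s5 = (0 + 0) | (0 | b.0) → --b--▸ s7
  s6 = (0 + 0) | (b.0 | 0) → --b--▸ s7
  s7 = (0 + 0) | (0 | 0) → (no moves)
Reachable graph of Q (8 states):
  t0 = c.(0 + 0) | (b.0 | c.0) → --b--▸ t1, --c--▸ t2, --c--▸ t3
  t1 = c.(0 + 0) | (0 | c.0) → --c--▸ t4, --c--▸ t5
  t2 = (0 + 0) | (b.0 | c.0) → --b--▸ t4, --c--▸ t6
  t3 = c.(0 + 0) | (b.0 | 0) → --b--▸ t5, --c--▸ t6
  t4 = (0 + 0) | (0 | c.0) → --c--▸ t7
  t5 = c.(0 + 0) | (0 | 0) → --c--▸ t7
  t6 = (0 + 0) | (b.0 | 0) → --b--▸ t7
  t7 = (0 + 0) | (0 | 0) → (no moves)
Bisimilarity quotient blocks:
  B0 = {s0}
  B1 = {s3}
  B2 = {s5, s6, t6}
  B3 = {s7, t7}
  B4 = {s1, s2, t2, t3}
  B5 = {s4, t4, t5}
  B6 = {t0}
  B7 = {t1}
s0 ∈ B0, t0 ∈ B6 → different blocks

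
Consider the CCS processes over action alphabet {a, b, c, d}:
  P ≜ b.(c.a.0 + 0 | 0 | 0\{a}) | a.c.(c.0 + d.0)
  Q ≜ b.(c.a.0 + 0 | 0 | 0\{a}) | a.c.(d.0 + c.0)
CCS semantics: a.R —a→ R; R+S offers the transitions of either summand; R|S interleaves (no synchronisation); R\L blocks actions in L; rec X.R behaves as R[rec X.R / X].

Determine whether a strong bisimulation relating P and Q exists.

P's transition system — 16 states:
  p0 = b.(c.a.0 + 0 | 0 | 0\{a}) | a.c.(c.0 + d.0) ⊢ =a=> p1, =b=> p2
  p1 = b.(c.a.0 + 0 | 0 | 0\{a}) | c.(c.0 + d.0) ⊢ =b=> p3, =c=> p4
  p2 = (c.a.0 + 0 | 0 | 0\{a}) | a.c.(c.0 + d.0) ⊢ =a=> p3, =c=> p5
  p3 = (c.a.0 + 0 | 0 | 0\{a}) | c.(c.0 + d.0) ⊢ =c=> p6, =c=> p7
  p4 = b.(c.a.0 + 0 | 0 | 0\{a}) | (c.0 + d.0) ⊢ =b=> p6, =c=> p8, =d=> p8
  p5 = a.0 | a.c.(c.0 + d.0) ⊢ =a=> p7, =a=> p9
  p6 = (c.a.0 + 0 | 0 | 0\{a}) | (c.0 + d.0) ⊢ =c=> p10, =c=> p11, =d=> p10
  p7 = a.0 | c.(c.0 + d.0) ⊢ =a=> p12, =c=> p11
  p8 = b.(c.a.0 + 0 | 0 | 0\{a}) | 0 ⊢ =b=> p10
  p9 = 0 | a.c.(c.0 + d.0) ⊢ =a=> p12
  p10 = (c.a.0 + 0 | 0 | 0\{a}) | 0 ⊢ =c=> p13
  p11 = a.0 | (c.0 + d.0) ⊢ =a=> p14, =c=> p13, =d=> p13
  p12 = 0 | c.(c.0 + d.0) ⊢ =c=> p14
  p13 = a.0 | 0 ⊢ =a=> p15
  p14 = 0 | (c.0 + d.0) ⊢ =c=> p15, =d=> p15
  p15 = 0 | 0 ⊢ ∅
Q's transition system — 16 states:
  q0 = b.(c.a.0 + 0 | 0 | 0\{a}) | a.c.(d.0 + c.0) ⊢ =a=> q1, =b=> q2
  q1 = b.(c.a.0 + 0 | 0 | 0\{a}) | c.(d.0 + c.0) ⊢ =b=> q3, =c=> q4
  q2 = (c.a.0 + 0 | 0 | 0\{a}) | a.c.(d.0 + c.0) ⊢ =a=> q3, =c=> q5
  q3 = (c.a.0 + 0 | 0 | 0\{a}) | c.(d.0 + c.0) ⊢ =c=> q6, =c=> q7
  q4 = b.(c.a.0 + 0 | 0 | 0\{a}) | (d.0 + c.0) ⊢ =b=> q6, =c=> q8, =d=> q8
  q5 = a.0 | a.c.(d.0 + c.0) ⊢ =a=> q7, =a=> q9
  q6 = (c.a.0 + 0 | 0 | 0\{a}) | (d.0 + c.0) ⊢ =c=> q10, =c=> q11, =d=> q10
  q7 = a.0 | c.(d.0 + c.0) ⊢ =a=> q12, =c=> q11
  q8 = b.(c.a.0 + 0 | 0 | 0\{a}) | 0 ⊢ =b=> q10
  q9 = 0 | a.c.(d.0 + c.0) ⊢ =a=> q12
  q10 = (c.a.0 + 0 | 0 | 0\{a}) | 0 ⊢ =c=> q13
  q11 = a.0 | (d.0 + c.0) ⊢ =a=> q14, =c=> q13, =d=> q13
  q12 = 0 | c.(d.0 + c.0) ⊢ =c=> q14
  q13 = a.0 | 0 ⊢ =a=> q15
  q14 = 0 | (d.0 + c.0) ⊢ =c=> q15, =d=> q15
  q15 = 0 | 0 ⊢ ∅
Coarsest stable partition (strong bisimilarity classes):
  B0 = {p0, q0}
  B1 = {p1, q1}
  B2 = {p3, q3}
  B3 = {p7, q7}
  B4 = {p11, q11}
  B5 = {p13, q13}
  B6 = {p15, q15}
  B7 = {p14, q14}
  B8 = {p12, q12}
  B9 = {p6, q6}
  B10 = {p10, q10}
  B11 = {p4, q4}
  B12 = {p8, q8}
  B13 = {p2, q2}
  B14 = {p5, q5}
  B15 = {p9, q9}
p0 ∈ B0, q0 ∈ B0 → same block

YES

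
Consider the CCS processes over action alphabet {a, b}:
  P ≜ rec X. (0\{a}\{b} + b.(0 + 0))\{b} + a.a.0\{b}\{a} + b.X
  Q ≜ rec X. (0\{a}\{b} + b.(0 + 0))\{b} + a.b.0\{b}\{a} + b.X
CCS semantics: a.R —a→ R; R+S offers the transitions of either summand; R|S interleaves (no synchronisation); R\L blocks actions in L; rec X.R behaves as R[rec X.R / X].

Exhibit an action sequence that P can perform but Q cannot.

aa

P's transition system — 3 states:
  u0 = rec X. (0\{a}\{b} + b.(0 + 0))\{b} + a.a.0\{b}\{a} + b.X → -a-> u1, -b-> u0
  u1 = a.0\{b}\{a} → -a-> u2
  u2 = 0\{b}\{a} → stopped
Q's transition system — 3 states:
  v0 = rec X. (0\{a}\{b} + b.(0 + 0))\{b} + a.b.0\{b}\{a} + b.X → -a-> v1, -b-> v0
  v1 = b.0\{b}\{a} → -b-> v2
  v2 = 0\{b}\{a} → stopped
Run σ = ⟨aa⟩ on P: start {u0}
  after a @ step 1: {u1}
  after a @ step 2: {u2}
  P completes σ.
Run σ = ⟨aa⟩ on Q: start {v0}
  after a @ step 1: {v1}
  after a @ step 2: ∅  — Q cannot continue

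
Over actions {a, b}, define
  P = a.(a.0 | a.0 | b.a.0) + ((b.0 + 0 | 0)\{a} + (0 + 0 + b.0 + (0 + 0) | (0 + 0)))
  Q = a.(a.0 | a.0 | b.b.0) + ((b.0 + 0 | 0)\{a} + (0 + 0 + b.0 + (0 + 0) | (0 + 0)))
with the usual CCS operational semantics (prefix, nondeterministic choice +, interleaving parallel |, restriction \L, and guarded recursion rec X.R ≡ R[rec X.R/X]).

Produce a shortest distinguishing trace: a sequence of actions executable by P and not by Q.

Reachable graph of P (15 states):
  u0 = a.(a.0 | a.0 | b.a.0) + ((b.0 + 0 | 0)\{a} + (0 + 0 + b.0 + (0 + 0) | (0 + 0))) :: -a-> u1, -b-> u2, -b-> u3
  u1 = a.0 | a.0 | b.a.0 :: -a-> u4, -a-> u5, -b-> u6
  u2 = 0 :: deadlocked
  u3 = 0\{a} :: deadlocked
  u4 = 0 | a.0 | b.a.0 :: -a-> u7, -b-> u8
  u5 = a.0 | 0 | b.a.0 :: -a-> u7, -b-> u9
  u6 = a.0 | a.0 | a.0 :: -a-> u10, -a-> u8, -a-> u9
  u7 = 0 | 0 | b.a.0 :: -b-> u11
  u8 = 0 | a.0 | a.0 :: -a-> u11, -a-> u12
  u9 = a.0 | 0 | a.0 :: -a-> u11, -a-> u13
  u10 = a.0 | a.0 | 0 :: -a-> u12, -a-> u13
  u11 = 0 | 0 | a.0 :: -a-> u14
  u12 = 0 | a.0 | 0 :: -a-> u14
  u13 = a.0 | 0 | 0 :: -a-> u14
  u14 = 0 | 0 | 0 :: deadlocked
Reachable graph of Q (15 states):
  v0 = a.(a.0 | a.0 | b.b.0) + ((b.0 + 0 | 0)\{a} + (0 + 0 + b.0 + (0 + 0) | (0 + 0))) :: -a-> v1, -b-> v2, -b-> v3
  v1 = a.0 | a.0 | b.b.0 :: -a-> v4, -a-> v5, -b-> v6
  v2 = 0 :: deadlocked
  v3 = 0\{a} :: deadlocked
  v4 = 0 | a.0 | b.b.0 :: -a-> v7, -b-> v8
  v5 = a.0 | 0 | b.b.0 :: -a-> v7, -b-> v9
  v6 = a.0 | a.0 | b.0 :: -a-> v8, -a-> v9, -b-> v10
  v7 = 0 | 0 | b.b.0 :: -b-> v11
  v8 = 0 | a.0 | b.0 :: -a-> v11, -b-> v12
  v9 = a.0 | 0 | b.0 :: -a-> v11, -b-> v13
  v10 = a.0 | a.0 | 0 :: -a-> v12, -a-> v13
  v11 = 0 | 0 | b.0 :: -b-> v14
  v12 = 0 | a.0 | 0 :: -a-> v14
  v13 = a.0 | 0 | 0 :: -a-> v14
  v14 = 0 | 0 | 0 :: deadlocked
Trace ⟨aaaba⟩ through P, begin at {u0}:
  step 1 (a): {u1}
  step 2 (a): {u4, u5}
  step 3 (a): {u7}
  step 4 (b): {u11}
  step 5 (a): {u14}
  P completes σ.
Trace ⟨aaaba⟩ through Q, begin at {v0}:
  step 1 (a): {v1}
  step 2 (a): {v4, v5}
  step 3 (a): {v7}
  step 4 (b): {v11}
  step 5 (a): ∅  — Q cannot continue

aaaba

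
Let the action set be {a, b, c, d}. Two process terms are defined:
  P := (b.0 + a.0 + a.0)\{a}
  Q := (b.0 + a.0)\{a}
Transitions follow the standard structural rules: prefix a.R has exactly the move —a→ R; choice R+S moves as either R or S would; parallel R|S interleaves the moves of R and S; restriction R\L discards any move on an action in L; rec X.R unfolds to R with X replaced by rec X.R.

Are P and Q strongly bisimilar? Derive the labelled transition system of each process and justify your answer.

Reachable graph of P (2 states):
  u0 = (b.0 + a.0 + a.0)\{a} ⊢ =b=> u1
  u1 = 0\{a} ⊢ stopped
Reachable graph of Q (2 states):
  v0 = (b.0 + a.0)\{a} ⊢ =b=> v1
  v1 = 0\{a} ⊢ stopped
Bisimilarity quotient blocks:
  B0 = {u0, v0}
  B1 = {u1, v1}
u0 ∈ B0, v0 ∈ B0 → same block

P ~ Q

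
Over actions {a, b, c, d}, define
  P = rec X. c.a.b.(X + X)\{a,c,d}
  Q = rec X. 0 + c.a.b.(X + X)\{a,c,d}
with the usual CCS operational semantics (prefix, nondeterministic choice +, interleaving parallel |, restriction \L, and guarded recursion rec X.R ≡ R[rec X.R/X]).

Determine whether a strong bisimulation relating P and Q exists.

bisimilar

LTS(P): 4 reachable states
  m0 = rec X. c.a.b.(X + X)\{a,c,d} has moves =c=> m1
  m1 = a.b.((rec X. c.a.b.(X + X)\{a,c,d}) + (rec X. c.a.b.(X + X)\{a,c,d}))\{a,c,d} has moves =a=> m2
  m2 = b.((rec X. c.a.b.(X + X)\{a,c,d}) + (rec X. c.a.b.(X + X)\{a,c,d}))\{a,c,d} has moves =b=> m3
  m3 = ((rec X. c.a.b.(X + X)\{a,c,d}) + (rec X. c.a.b.(X + X)\{a,c,d}))\{a,c,d} has moves deadlocked
LTS(Q): 4 reachable states
  n0 = rec X. 0 + c.a.b.(X + X)\{a,c,d} has moves =c=> n1
  n1 = a.b.((rec X. 0 + c.a.b.(X + X)\{a,c,d}) + (rec X. 0 + c.a.b.(X + X)\{a,c,d}))\{a,c,d} has moves =a=> n2
  n2 = b.((rec X. 0 + c.a.b.(X + X)\{a,c,d}) + (rec X. 0 + c.a.b.(X + X)\{a,c,d}))\{a,c,d} has moves =b=> n3
  n3 = ((rec X. 0 + c.a.b.(X + X)\{a,c,d}) + (rec X. 0 + c.a.b.(X + X)\{a,c,d}))\{a,c,d} has moves deadlocked
Coarsest stable partition (strong bisimilarity classes):
  B0 = {m0, n0}
  B1 = {m1, n1}
  B2 = {m2, n2}
  B3 = {m3, n3}
m0 ∈ B0, n0 ∈ B0 → same block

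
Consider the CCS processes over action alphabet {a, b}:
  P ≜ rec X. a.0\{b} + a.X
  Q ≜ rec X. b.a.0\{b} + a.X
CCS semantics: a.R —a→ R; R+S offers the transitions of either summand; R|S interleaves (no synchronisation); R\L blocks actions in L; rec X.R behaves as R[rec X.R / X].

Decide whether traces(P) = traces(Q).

LTS(P): 2 reachable states
  u0 = rec X. a.0\{b} + a.X has moves -a-> u0, -a-> u1
  u1 = 0\{b} has moves ∅
LTS(Q): 3 reachable states
  v0 = rec X. b.a.0\{b} + a.X has moves -a-> v0, -b-> v1
  v1 = a.0\{b} has moves -a-> v2
  v2 = 0\{b} has moves ∅
Executing b from Q (initial set {v0}):
  after b @ step 1: {v1}
  Q completes σ.
Executing b from P (initial set {u0}):
  after b @ step 1: ∅  — P cannot continue

NO — witness ⟨b⟩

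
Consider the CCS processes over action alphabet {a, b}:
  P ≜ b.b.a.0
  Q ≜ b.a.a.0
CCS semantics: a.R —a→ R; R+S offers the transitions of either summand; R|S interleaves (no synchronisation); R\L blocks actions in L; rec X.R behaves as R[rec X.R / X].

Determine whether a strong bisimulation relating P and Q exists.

NO

LTS(P): 4 reachable states
  s0 = b.b.a.0 :: =b=> s1
  s1 = b.a.0 :: =b=> s2
  s2 = a.0 :: =a=> s3
  s3 = 0 :: (no moves)
LTS(Q): 4 reachable states
  t0 = b.a.a.0 :: =b=> t1
  t1 = a.a.0 :: =a=> t2
  t2 = a.0 :: =a=> t3
  t3 = 0 :: (no moves)
Partition-refinement fixed point:
  B0 = {s0}
  B1 = {s1}
  B2 = {s2, t2}
  B3 = {s3, t3}
  B4 = {t0}
  B5 = {t1}
s0 ∈ B0, t0 ∈ B4 → different blocks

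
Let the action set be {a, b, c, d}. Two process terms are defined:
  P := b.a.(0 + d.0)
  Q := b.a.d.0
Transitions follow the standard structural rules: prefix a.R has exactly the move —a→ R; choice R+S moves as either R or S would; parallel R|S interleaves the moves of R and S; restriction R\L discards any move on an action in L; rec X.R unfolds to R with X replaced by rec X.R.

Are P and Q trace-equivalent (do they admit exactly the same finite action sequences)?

YES

LTS(P): 4 reachable states
  s0 = b.a.(0 + d.0) ⊢ -b-> s1
  s1 = a.(0 + d.0) ⊢ -a-> s2
  s2 = 0 + d.0 ⊢ -d-> s3
  s3 = 0 ⊢ stopped
LTS(Q): 4 reachable states
  t0 = b.a.d.0 ⊢ -b-> t1
  t1 = a.d.0 ⊢ -a-> t2
  t2 = d.0 ⊢ -d-> t3
  t3 = 0 ⊢ stopped
Coarsest stable partition (strong bisimilarity classes):
  B0 = {s0, t0}
  B1 = {s1, t1}
  B2 = {s2, t2}
  B3 = {s3, t3}
s0 ∈ B0, t0 ∈ B0 → same block
Bisimilar ⇒ trace-equivalent.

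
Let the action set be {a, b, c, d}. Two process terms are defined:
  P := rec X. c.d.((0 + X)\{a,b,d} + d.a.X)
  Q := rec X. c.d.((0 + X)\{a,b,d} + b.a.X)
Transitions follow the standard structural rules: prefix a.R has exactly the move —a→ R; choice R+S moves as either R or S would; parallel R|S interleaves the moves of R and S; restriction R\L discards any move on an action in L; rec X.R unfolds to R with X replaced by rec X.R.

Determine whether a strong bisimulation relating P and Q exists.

Reachable graph of P (5 states):
  m0 = rec X. c.d.((0 + X)\{a,b,d} + d.a.X) ⊢ ··c··> m1
  m1 = d.((0 + (rec X. c.d.((0 + X)\{a,b,d} + d.a.X)))\{a,b,d} + d.a.(rec X. c.d.((0 + X)\{a,b,d} + d.a.X))) ⊢ ··d··> m2
  m2 = (0 + (rec X. c.d.((0 + X)\{a,b,d} + d.a.X)))\{a,b,d} + d.a.(rec X. c.d.((0 + X)\{a,b,d} + d.a.X)) ⊢ ··c··> m3, ··d··> m4
  m3 = (d.((0 + (rec X. c.d.((0 + X)\{a,b,d} + d.a.X)))\{a,b,d} + d.a.(rec X. c.d.((0 + X)\{a,b,d} + d.a.X))))\{a,b,d} ⊢ deadlocked
  m4 = a.(rec X. c.d.((0 + X)\{a,b,d} + d.a.X)) ⊢ ··a··> m0
Reachable graph of Q (5 states):
  n0 = rec X. c.d.((0 + X)\{a,b,d} + b.a.X) ⊢ ··c··> n1
  n1 = d.((0 + (rec X. c.d.((0 + X)\{a,b,d} + b.a.X)))\{a,b,d} + b.a.(rec X. c.d.((0 + X)\{a,b,d} + b.a.X))) ⊢ ··d··> n2
  n2 = (0 + (rec X. c.d.((0 + X)\{a,b,d} + b.a.X)))\{a,b,d} + b.a.(rec X. c.d.((0 + X)\{a,b,d} + b.a.X)) ⊢ ··b··> n3, ··c··> n4
  n3 = a.(rec X. c.d.((0 + X)\{a,b,d} + b.a.X)) ⊢ ··a··> n0
  n4 = (d.((0 + (rec X. c.d.((0 + X)\{a,b,d} + b.a.X)))\{a,b,d} + b.a.(rec X. c.d.((0 + X)\{a,b,d} + b.a.X))))\{a,b,d} ⊢ deadlocked
Coarsest stable partition (strong bisimilarity classes):
  B0 = {m0}
  B1 = {m1}
  B2 = {m2}
  B3 = {m4}
  B4 = {m3, n4}
  B5 = {n0}
  B6 = {n1}
  B7 = {n2}
  B8 = {n3}
m0 ∈ B0, n0 ∈ B5 → different blocks

NO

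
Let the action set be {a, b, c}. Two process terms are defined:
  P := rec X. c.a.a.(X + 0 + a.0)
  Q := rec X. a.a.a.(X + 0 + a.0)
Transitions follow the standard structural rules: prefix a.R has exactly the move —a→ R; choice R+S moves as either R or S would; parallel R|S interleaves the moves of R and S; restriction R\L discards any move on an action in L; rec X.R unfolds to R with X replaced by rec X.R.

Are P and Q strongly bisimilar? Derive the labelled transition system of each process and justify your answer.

NO

Reachable graph of P (5 states):
  u0 = rec X. c.a.a.(X + 0 + a.0) ⊢ —c→ u1
  u1 = a.a.((rec X. c.a.a.(X + 0 + a.0)) + 0 + a.0) ⊢ —a→ u2
  u2 = a.((rec X. c.a.a.(X + 0 + a.0)) + 0 + a.0) ⊢ —a→ u3
  u3 = (rec X. c.a.a.(X + 0 + a.0)) + 0 + a.0 ⊢ —a→ u4, —c→ u1
  u4 = 0 ⊢ ·
Reachable graph of Q (5 states):
  v0 = rec X. a.a.a.(X + 0 + a.0) ⊢ —a→ v1
  v1 = a.a.((rec X. a.a.a.(X + 0 + a.0)) + 0 + a.0) ⊢ —a→ v2
  v2 = a.((rec X. a.a.a.(X + 0 + a.0)) + 0 + a.0) ⊢ —a→ v3
  v3 = (rec X. a.a.a.(X + 0 + a.0)) + 0 + a.0 ⊢ —a→ v1, —a→ v4
  v4 = 0 ⊢ ·
Partition-refinement fixed point:
  B0 = {u0}
  B1 = {u1}
  B2 = {u2}
  B3 = {u3}
  B4 = {u4, v4}
  B5 = {v0}
  B6 = {v1}
  B7 = {v2}
  B8 = {v3}
u0 ∈ B0, v0 ∈ B5 → different blocks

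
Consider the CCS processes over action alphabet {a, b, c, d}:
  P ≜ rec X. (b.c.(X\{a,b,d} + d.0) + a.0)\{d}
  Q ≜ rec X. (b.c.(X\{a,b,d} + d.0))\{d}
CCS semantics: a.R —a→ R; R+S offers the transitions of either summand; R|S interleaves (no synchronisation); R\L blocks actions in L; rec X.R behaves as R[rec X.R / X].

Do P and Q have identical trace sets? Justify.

Reachable graph of P (4 states):
  m0 = rec X. (b.c.(X\{a,b,d} + d.0) + a.0)\{d} has moves —a→ m1, —b→ m2
  m1 = 0\{d} has moves ∅
  m2 = (c.((rec X. (b.c.(X\{a,b,d} + d.0) + a.0)\{d})\{a,b,d} + d.0))\{d} has moves —c→ m3
  m3 = ((rec X. (b.c.(X\{a,b,d} + d.0) + a.0)\{d})\{a,b,d} + d.0)\{d} has moves ∅
Reachable graph of Q (3 states):
  n0 = rec X. (b.c.(X\{a,b,d} + d.0))\{d} has moves —b→ n1
  n1 = (c.((rec X. (b.c.(X\{a,b,d} + d.0))\{d})\{a,b,d} + d.0))\{d} has moves —c→ n2
  n2 = ((rec X. (b.c.(X\{a,b,d} + d.0))\{d})\{a,b,d} + d.0)\{d} has moves ∅
Trace ⟨a⟩ through P, begin at {m0}:
  step 1 (a): {m1}
  P completes σ.
Trace ⟨a⟩ through Q, begin at {n0}:
  step 1 (a): no successor for Q

trace-distinct — witness ⟨a⟩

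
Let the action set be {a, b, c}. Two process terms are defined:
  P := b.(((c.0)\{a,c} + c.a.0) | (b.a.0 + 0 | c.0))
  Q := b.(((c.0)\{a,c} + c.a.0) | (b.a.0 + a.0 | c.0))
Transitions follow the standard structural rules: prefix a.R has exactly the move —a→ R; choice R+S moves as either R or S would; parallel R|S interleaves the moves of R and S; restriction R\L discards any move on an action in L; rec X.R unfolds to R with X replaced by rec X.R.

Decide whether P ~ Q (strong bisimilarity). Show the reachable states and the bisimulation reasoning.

P's transition system — 13 states:
  s0 = b.(((c.0)\{a,c} + c.a.0) | (b.a.0 + 0 | c.0)) | -b-> s1
  s1 = ((c.0)\{a,c} + c.a.0) | (b.a.0 + 0 | c.0) | -b-> s2, -c-> s3, -c-> s4
  s2 = ((c.0)\{a,c} + c.a.0) | a.0 | -a-> s5, -c-> s6
  s3 = ((c.0)\{a,c} + c.a.0) | (0 | 0) | -c-> s7
  s4 = a.0 | (b.a.0 + 0 | c.0) | -a-> s8, -b-> s6, -c-> s7
  s5 = ((c.0)\{a,c} + c.a.0) | 0 | -c-> s9
  s6 = a.0 | a.0 | -a-> s10, -a-> s9
  s7 = a.0 | (0 | 0) | -a-> s11
  s8 = 0 | (b.a.0 + 0 | c.0) | -b-> s10, -c-> s11
  s9 = a.0 | 0 | -a-> s12
  s10 = 0 | a.0 | -a-> s12
  s11 = 0 | (0 | 0) | stopped
  s12 = 0 | 0 | stopped
Q's transition system — 19 states:
  t0 = b.(((c.0)\{a,c} + c.a.0) | (b.a.0 + a.0 | c.0)) | -b-> t1
  t1 = ((c.0)\{a,c} + c.a.0) | (b.a.0 + a.0 | c.0) | -a-> t2, -b-> t3, -c-> t4, -c-> t5
  t2 = ((c.0)\{a,c} + c.a.0) | (0 | c.0) | -c-> t6, -c-> t7
  t3 = ((c.0)\{a,c} + c.a.0) | a.0 | -a-> t8, -c-> t9
  t4 = ((c.0)\{a,c} + c.a.0) | (a.0 | 0) | -a-> t6, -c-> t10
  t5 = a.0 | (b.a.0 + a.0 | c.0) | -a-> t11, -a-> t7, -b-> t9, -c-> t10
  t6 = ((c.0)\{a,c} + c.a.0) | (0 | 0) | -c-> t12
  t7 = a.0 | (0 | c.0) | -a-> t13, -c-> t12
  t8 = ((c.0)\{a,c} + c.a.0) | 0 | -c-> t14
  t9 = a.0 | a.0 | -a-> t14, -a-> t15
  t10 = a.0 | (a.0 | 0) | -a-> t12, -a-> t16
  t11 = 0 | (b.a.0 + a.0 | c.0) | -a-> t13, -b-> t15, -c-> t16
  t12 = a.0 | (0 | 0) | -a-> t17
  t13 = 0 | (0 | c.0) | -c-> t17
  t14 = a.0 | 0 | -a-> t18
  t15 = 0 | a.0 | -a-> t18
  t16 = 0 | (a.0 | 0) | -a-> t17
  t17 = 0 | (0 | 0) | stopped
  t18 = 0 | 0 | stopped
Bisimilarity quotient blocks:
  B0 = {s0}
  B1 = {s1}
  B2 = {s3, s5, t6, t8}
  B3 = {s10, s7, s9, t12, t14, t15, t16}
  B4 = {s11, s12, t17, t18}
  B5 = {s4}
  B6 = {s6, t10, t9}
  B7 = {s8}
  B8 = {s2, t3, t4}
  B9 = {t0}
  B10 = {t1}
  B11 = {t2}
  B12 = {t7}
  B13 = {t13}
  B14 = {t5}
  B15 = {t11}
s0 ∈ B0, t0 ∈ B9 → different blocks

NO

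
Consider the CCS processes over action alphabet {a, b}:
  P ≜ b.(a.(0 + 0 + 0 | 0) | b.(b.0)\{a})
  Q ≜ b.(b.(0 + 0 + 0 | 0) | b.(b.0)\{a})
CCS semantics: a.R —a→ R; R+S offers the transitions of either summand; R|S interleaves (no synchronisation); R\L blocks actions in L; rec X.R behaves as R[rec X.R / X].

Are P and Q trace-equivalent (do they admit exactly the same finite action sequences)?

LTS(P): 7 reachable states
  p0 = b.(a.(0 + 0 + 0 | 0) | b.(b.0)\{a}) :: —b→ p1
  p1 = a.(0 + 0 + 0 | 0) | b.(b.0)\{a} :: —a→ p2, —b→ p3
  p2 = (0 + 0 + 0 | 0) | b.(b.0)\{a} :: —b→ p4
  p3 = a.(0 + 0 + 0 | 0) | (b.0)\{a} :: —a→ p4, —b→ p5
  p4 = (0 + 0 + 0 | 0) | (b.0)\{a} :: —b→ p6
  p5 = a.(0 + 0 + 0 | 0) | 0\{a} :: —a→ p6
  p6 = (0 + 0 + 0 | 0) | 0\{a} :: ·
LTS(Q): 7 reachable states
  q0 = b.(b.(0 + 0 + 0 | 0) | b.(b.0)\{a}) :: —b→ q1
  q1 = b.(0 + 0 + 0 | 0) | b.(b.0)\{a} :: —b→ q2, —b→ q3
  q2 = (0 + 0 + 0 | 0) | b.(b.0)\{a} :: —b→ q4
  q3 = b.(0 + 0 + 0 | 0) | (b.0)\{a} :: —b→ q4, —b→ q5
  q4 = (0 + 0 + 0 | 0) | (b.0)\{a} :: —b→ q6
  q5 = b.(0 + 0 + 0 | 0) | 0\{a} :: —b→ q6
  q6 = (0 + 0 + 0 | 0) | 0\{a} :: ·
Executing ba from P (initial set {p0}):
  [1] b ⇒ {p1}
  [2] a ⇒ {p2}
  ✓ P
Executing ba from Q (initial set {q0}):
  [1] b ⇒ {q1}
  [2] a ⇒ ∅ (Q stuck)

traces(P) ≠ traces(Q) — witness ⟨ba⟩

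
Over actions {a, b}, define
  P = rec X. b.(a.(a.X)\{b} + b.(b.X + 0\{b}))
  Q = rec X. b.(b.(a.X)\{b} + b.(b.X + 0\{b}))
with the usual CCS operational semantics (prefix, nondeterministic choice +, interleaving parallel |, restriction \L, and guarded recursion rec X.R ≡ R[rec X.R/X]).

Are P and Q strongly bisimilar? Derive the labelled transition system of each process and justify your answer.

P's transition system — 5 states:
  u0 = rec X. b.(a.(a.X)\{b} + b.(b.X + 0\{b})) → --b--▸ u1
  u1 = a.(a.(rec X. b.(a.(a.X)\{b} + b.(b.X + 0\{b}))))\{b} + b.(b.(rec X. b.(a.(a.X)\{b} + b.(b.X + 0\{b}))) + 0\{b}) → --a--▸ u2, --b--▸ u3
  u2 = (a.(rec X. b.(a.(a.X)\{b} + b.(b.X + 0\{b}))))\{b} → --a--▸ u4
  u3 = b.(rec X. b.(a.(a.X)\{b} + b.(b.X + 0\{b}))) + 0\{b} → --b--▸ u0
  u4 = (rec X. b.(a.(a.X)\{b} + b.(b.X + 0\{b})))\{b} → ∅
Q's transition system — 5 states:
  v0 = rec X. b.(b.(a.X)\{b} + b.(b.X + 0\{b})) → --b--▸ v1
  v1 = b.(a.(rec X. b.(b.(a.X)\{b} + b.(b.X + 0\{b}))))\{b} + b.(b.(rec X. b.(b.(a.X)\{b} + b.(b.X + 0\{b}))) + 0\{b}) → --b--▸ v2, --b--▸ v3
  v2 = (a.(rec X. b.(b.(a.X)\{b} + b.(b.X + 0\{b}))))\{b} → --a--▸ v4
  v3 = b.(rec X. b.(b.(a.X)\{b} + b.(b.X + 0\{b}))) + 0\{b} → --b--▸ v0
  v4 = (rec X. b.(b.(a.X)\{b} + b.(b.X + 0\{b})))\{b} → ∅
Bisimilarity quotient blocks:
  B0 = {u0}
  B1 = {u1}
  B2 = {u2, v2}
  B3 = {u4, v4}
  B4 = {u3}
  B5 = {v0}
  B6 = {v1}
  B7 = {v3}
u0 ∈ B0, v0 ∈ B5 → different blocks

NO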